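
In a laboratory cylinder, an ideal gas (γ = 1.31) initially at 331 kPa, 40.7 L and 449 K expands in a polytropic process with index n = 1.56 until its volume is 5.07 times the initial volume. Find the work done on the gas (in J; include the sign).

-14400 J

n = P₁V₁/(RT₁) = 331×40.7/(8.314×449) = 3.61 mol.
Polytropic n=1.56: T₂ = T₁(V₁/V₂)^(n−1) = 449×(0.197)^0.56 = 181 K; P₂ = P₁(V₁/V₂)^n = 26.3 kPa.
W = (P₁V₁−P₂V₂)/(n−1) = (331×40.7−26.3×206)/0.56 = 14400 J.
Work done on the gas = −W_by = -14400 J.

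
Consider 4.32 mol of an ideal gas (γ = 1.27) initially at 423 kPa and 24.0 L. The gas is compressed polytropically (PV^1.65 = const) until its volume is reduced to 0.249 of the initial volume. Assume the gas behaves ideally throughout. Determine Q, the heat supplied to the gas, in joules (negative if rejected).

T₁ = P₁V₁/(nR) = 423×24.0/(4.32×8.314) = 283 K.
Polytropic n=1.65: T₂ = T₁(V₁/V₂)^(n−1) = 283×(4.02)^0.65 = 698 K; P₂ = P₁(V₁/V₂)^n = 4190 kPa.
W = (P₁V₁−P₂V₂)/(n−1) = (423×24.0−4190×5.98)/0.65 = -22900 J.
ΔU = nCvΔT = 4.32×30.8×(698−283) = 55200 J.
Q = ΔU + W = 32300 J.

32300 J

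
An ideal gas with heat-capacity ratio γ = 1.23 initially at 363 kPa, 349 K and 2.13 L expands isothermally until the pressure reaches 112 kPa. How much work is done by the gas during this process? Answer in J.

n = P₁V₁/(RT₁) = 363×2.13/(8.314×349) = 0.266 mol.
Isothermal: T stays 349 K; PV = const ⇒ V₂ = 6.90 L, P₂ = 112 kPa.
W = nRT ln(V₂/V₁) = 0.266×8.314×349×ln(3.24) = 909 J.

909 J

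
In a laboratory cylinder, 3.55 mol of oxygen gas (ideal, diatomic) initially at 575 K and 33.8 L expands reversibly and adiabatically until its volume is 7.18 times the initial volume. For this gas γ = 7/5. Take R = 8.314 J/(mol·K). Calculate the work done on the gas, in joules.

-23100 J

P₁ = nRT₁/V₁ = 3.55×8.314×575/33.8 = 502 kPa.
Adiabatic: TV^(γ−1) = const ⇒ T₂ = 575×(0.139)^0.400 = 261 K; PV^γ = const ⇒ P₂ = 31.8 kPa.
ΔU = nCvΔT = 3.55×20.8×(261−575) = -23100 J.
Q = 0 for an adiabatic process, so W = −ΔU = 23100 J.
Work done on the gas = −W_by = -23100 J.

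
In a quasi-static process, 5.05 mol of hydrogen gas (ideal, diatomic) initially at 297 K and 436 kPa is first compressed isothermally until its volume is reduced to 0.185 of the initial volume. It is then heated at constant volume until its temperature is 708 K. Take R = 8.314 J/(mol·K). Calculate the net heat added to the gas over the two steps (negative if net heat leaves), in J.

V₁ = nRT₁/P₁ = 5.05×8.314×297/436 = 28.6 L.
Step 1 — Isothermal: T stays 297 K; PV = const ⇒ V₂ = 5.29 L, P₂ = 2360 kPa.
ΔU = 0 (ideal gas, T constant).
W = nRT ln(V₂/V₁) = 5.05×8.314×297×ln(0.185) = -21000 J.
Q = ΔU + W = -21000 J.
State after step 1: P = 2360 kPa, V = 5.29 L, T = 297 K.
Step 2 — Isochoric: V stays 5.29 L; P/T = const ⇒ T₂ = 708 K, P₂ = 5620 kPa.
W = 0 (no volume change).
ΔU = nCvΔT = 5.05×20.8×(708−297) = 43100 J.
Q = ΔU = 43100 J.
Net over both steps: W = -21000 J, Q = 22100 J, ΔU = 43100 J.

22100 J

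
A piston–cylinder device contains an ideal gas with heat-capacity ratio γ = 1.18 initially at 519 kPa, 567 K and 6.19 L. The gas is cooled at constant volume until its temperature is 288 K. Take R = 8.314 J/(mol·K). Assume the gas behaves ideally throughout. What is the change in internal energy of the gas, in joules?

-8780 J

n = P₁V₁/(RT₁) = 519×6.19/(8.314×567) = 0.681 mol.
Isochoric: V stays 6.19 L; P/T = const ⇒ T₂ = 288 K, P₂ = 264 kPa.
For an ideal gas ΔU = nCvΔT with Cv = R/(γ−1) = 46.2 J/(mol·K).
ΔU = 0.681×46.2×(288−567) = -8780 J.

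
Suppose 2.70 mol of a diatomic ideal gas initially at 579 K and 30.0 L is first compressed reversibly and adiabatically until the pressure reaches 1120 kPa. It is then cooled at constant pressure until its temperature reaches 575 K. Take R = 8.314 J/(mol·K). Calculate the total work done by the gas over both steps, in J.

P₁ = nRT₁/V₁ = 2.70×8.314×579/30.0 = 433 kPa.
Step 1 — Adiabatic: T₂/T₁ = (P₂/P₁)^((γ−1)/γ) ⇒ T₂ = 579×(2.59)^0.286 = 760 K; V₂ = 15.2 L.
ΔU = nCvΔT = 2.70×20.8×(760−579) = 10100 J.
Q = 0 for an adiabatic process, so W = −ΔU = -10100 J.
State after step 1: P = 1120 kPa, V = 15.2 L, T = 760 K.
Step 2 — Isobaric: P stays 1120 kPa; V/T = const ⇒ T₂ = 575 K, V₂ = 11.5 L.
W = PΔV = 1120×(11.5−15.2) kPa·L = -4140 J.
ΔU = nCvΔT = 2.70×20.8×(575−760) = -10400 J.
Q = ΔU + W = nCpΔT = -14500 J.
Net over both steps: W = -14300 J, Q = -14500 J, ΔU = -224 J.

-14300 J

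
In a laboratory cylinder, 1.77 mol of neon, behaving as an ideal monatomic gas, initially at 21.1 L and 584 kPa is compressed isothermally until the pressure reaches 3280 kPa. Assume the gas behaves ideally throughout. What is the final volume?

3.76 L

T₁ = P₁V₁/(nR) = 584×21.1/(1.77×8.314) = 837 K.
Isothermal: T stays 837 K; PV = const ⇒ V₂ = 3.76 L, P₂ = 3280 kPa.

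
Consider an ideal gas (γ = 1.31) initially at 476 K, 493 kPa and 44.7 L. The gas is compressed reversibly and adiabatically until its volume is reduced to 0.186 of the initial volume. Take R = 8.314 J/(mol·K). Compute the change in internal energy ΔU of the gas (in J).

n = P₁V₁/(RT₁) = 493×44.7/(8.314×476) = 5.57 mol.
Adiabatic: TV^(γ−1) = const ⇒ T₂ = 476×(5.38)^0.310 = 802 K; PV^γ = const ⇒ P₂ = 4460 kPa.
For an ideal gas ΔU = nCvΔT with Cv = R/(γ−1) = 26.8 J/(mol·K).
ΔU = 5.57×26.8×(802−476) = 48700 J.

48700 J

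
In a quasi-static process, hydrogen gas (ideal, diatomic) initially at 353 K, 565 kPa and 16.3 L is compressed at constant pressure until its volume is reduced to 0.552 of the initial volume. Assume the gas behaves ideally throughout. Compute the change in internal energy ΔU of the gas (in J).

n = P₁V₁/(RT₁) = 565×16.3/(8.314×353) = 3.14 mol.
Isobaric: P stays 565 kPa; V/T = const ⇒ T₂ = 195 K, V₂ = 9.00 L.
For an ideal gas ΔU = nCvΔT with Cv = (5/2)R = 20.8 J/(mol·K).
ΔU = 3.14×20.8×(195−353) = -10300 J.

-10300 J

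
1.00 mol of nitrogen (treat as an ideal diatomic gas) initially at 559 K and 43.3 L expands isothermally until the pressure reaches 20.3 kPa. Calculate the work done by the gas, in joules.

P₁ = nRT₁/V₁ = 1.00×8.314×559/43.3 = 107 kPa.
Isothermal: T stays 559 K; PV = const ⇒ V₂ = 229 L, P₂ = 20.3 kPa.
W = nRT ln(V₂/V₁) = 1.00×8.314×559×ln(5.29) = 7740 J.

7740 J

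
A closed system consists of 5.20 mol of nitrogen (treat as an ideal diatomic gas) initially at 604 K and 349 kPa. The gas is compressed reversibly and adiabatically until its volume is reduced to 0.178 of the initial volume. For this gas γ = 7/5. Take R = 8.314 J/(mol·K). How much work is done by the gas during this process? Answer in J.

V₁ = nRT₁/P₁ = 5.20×8.314×604/349 = 74.8 L.
Adiabatic: TV^(γ−1) = const ⇒ T₂ = 604×(5.62)^0.400 = 1200 K; PV^γ = const ⇒ P₂ = 3910 kPa.
ΔU = nCvΔT = 5.20×20.8×(1200−604) = 64900 J.
Q = 0 for an adiabatic process, so W = −ΔU = -64900 J.

-64900 J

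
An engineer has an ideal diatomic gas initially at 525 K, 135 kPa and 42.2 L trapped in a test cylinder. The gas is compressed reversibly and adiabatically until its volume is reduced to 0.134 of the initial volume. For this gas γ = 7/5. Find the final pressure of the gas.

Adiabatic: TV^(γ−1) = const ⇒ T₂ = 525×(7.46)^0.400 = 1170 K; PV^γ = const ⇒ P₂ = 2250 kPa.

2250 kPa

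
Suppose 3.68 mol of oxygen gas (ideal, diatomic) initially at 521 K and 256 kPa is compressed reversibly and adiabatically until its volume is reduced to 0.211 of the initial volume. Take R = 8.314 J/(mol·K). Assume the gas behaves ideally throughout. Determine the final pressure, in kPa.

2260 kPa

V₁ = nRT₁/P₁ = 3.68×8.314×521/256 = 62.3 L.
Adiabatic: TV^(γ−1) = const ⇒ T₂ = 521×(4.74)^0.400 = 971 K; PV^γ = const ⇒ P₂ = 2260 kPa.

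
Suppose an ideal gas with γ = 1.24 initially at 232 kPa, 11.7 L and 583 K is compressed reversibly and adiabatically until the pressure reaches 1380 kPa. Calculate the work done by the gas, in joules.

-4660 J

n = P₁V₁/(RT₁) = 232×11.7/(8.314×583) = 0.560 mol.
Adiabatic: T₂/T₁ = (P₂/P₁)^((γ−1)/γ) ⇒ T₂ = 583×(5.95)^0.194 = 823 K; V₂ = 2.78 L.
ΔU = nCvΔT = 0.560×34.6×(823−583) = 4660 J.
Q = 0 for an adiabatic process, so W = −ΔU = -4660 J.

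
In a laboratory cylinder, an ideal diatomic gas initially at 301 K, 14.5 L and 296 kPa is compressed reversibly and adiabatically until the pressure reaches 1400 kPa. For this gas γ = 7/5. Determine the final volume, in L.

Adiabatic: T₂/T₁ = (P₂/P₁)^((γ−1)/γ) ⇒ T₂ = 301×(4.73)^0.286 = 469 K; V₂ = 4.78 L.

4.78 L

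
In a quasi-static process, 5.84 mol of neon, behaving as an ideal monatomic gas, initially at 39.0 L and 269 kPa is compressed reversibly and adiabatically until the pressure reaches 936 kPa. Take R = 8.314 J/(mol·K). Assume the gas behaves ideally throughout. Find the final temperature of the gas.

356 K

T₁ = P₁V₁/(nR) = 269×39.0/(5.84×8.314) = 216 K.
Adiabatic: T₂/T₁ = (P₂/P₁)^((γ−1)/γ) ⇒ T₂ = 216×(3.48)^0.400 = 356 K; V₂ = 18.5 L.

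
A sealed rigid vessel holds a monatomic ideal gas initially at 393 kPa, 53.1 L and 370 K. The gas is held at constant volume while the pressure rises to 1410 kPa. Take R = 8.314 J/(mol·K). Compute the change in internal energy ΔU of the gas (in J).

81000 J

n = P₁V₁/(RT₁) = 393×53.1/(8.314×370) = 6.78 mol.
Isochoric: V stays 53.1 L; P/T = const ⇒ T₂ = 1330 K, P₂ = 1410 kPa.
For an ideal gas ΔU = nCvΔT with Cv = (3/2)R = 12.5 J/(mol·K).
ΔU = 6.78×12.5×(1330−370) = 81000 J.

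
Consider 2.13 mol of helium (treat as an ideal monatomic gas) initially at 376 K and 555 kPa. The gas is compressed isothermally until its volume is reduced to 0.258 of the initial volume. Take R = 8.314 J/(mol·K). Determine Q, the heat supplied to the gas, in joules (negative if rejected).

V₁ = nRT₁/P₁ = 2.13×8.314×376/555 = 12.0 L.
Isothermal: T stays 376 K; PV = const ⇒ V₂ = 3.10 L, P₂ = 2150 kPa.
ΔU = 0 (ideal gas, T constant).
W = nRT ln(V₂/V₁) = 2.13×8.314×376×ln(0.258) = -9020 J.
Q = ΔU + W = -9020 J.

-9020 J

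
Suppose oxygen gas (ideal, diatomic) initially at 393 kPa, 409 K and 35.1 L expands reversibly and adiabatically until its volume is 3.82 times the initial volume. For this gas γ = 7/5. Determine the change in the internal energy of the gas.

n = P₁V₁/(RT₁) = 393×35.1/(8.314×409) = 4.06 mol.
Adiabatic: TV^(γ−1) = const ⇒ T₂ = 409×(0.262)^0.400 = 239 K; PV^γ = const ⇒ P₂ = 60.2 kPa.
For an ideal gas ΔU = nCvΔT with Cv = (5/2)R = 20.8 J/(mol·K).
ΔU = 4.06×20.8×(239−409) = -14300 J.

-14300 J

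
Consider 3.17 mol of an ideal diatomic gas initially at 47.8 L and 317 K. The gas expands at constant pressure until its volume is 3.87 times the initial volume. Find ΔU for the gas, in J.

P₁ = nRT₁/V₁ = 3.17×8.314×317/47.8 = 175 kPa.
Isobaric: P stays 175 kPa; V/T = const ⇒ T₂ = 1230 K, V₂ = 185 L.
For an ideal gas ΔU = nCvΔT with Cv = (5/2)R = 20.8 J/(mol·K).
ΔU = 3.17×20.8×(1230−317) = 59900 J.

59900 J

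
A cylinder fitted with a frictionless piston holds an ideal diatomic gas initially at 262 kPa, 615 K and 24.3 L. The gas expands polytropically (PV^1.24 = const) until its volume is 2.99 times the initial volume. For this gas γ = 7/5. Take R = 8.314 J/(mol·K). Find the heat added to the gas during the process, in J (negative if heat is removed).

2450 J

n = P₁V₁/(RT₁) = 262×24.3/(8.314×615) = 1.25 mol.
Polytropic n=1.24: T₂ = T₁(V₁/V₂)^(n−1) = 615×(0.334)^0.24 = 473 K; P₂ = P₁(V₁/V₂)^n = 67.4 kPa.
W = (P₁V₁−P₂V₂)/(n−1) = (262×24.3−67.4×72.7)/0.24 = 6130 J.
ΔU = nCvΔT = 1.25×20.8×(473−615) = -3680 J.
Q = ΔU + W = 2450 J.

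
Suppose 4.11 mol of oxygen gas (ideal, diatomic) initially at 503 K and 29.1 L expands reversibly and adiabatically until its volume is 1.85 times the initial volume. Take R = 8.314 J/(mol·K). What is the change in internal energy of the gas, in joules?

-9370 J

P₁ = nRT₁/V₁ = 4.11×8.314×503/29.1 = 591 kPa.
Adiabatic: TV^(γ−1) = const ⇒ T₂ = 503×(0.541)^0.400 = 393 K; PV^γ = const ⇒ P₂ = 250 kPa.
For an ideal gas ΔU = nCvΔT with Cv = (5/2)R = 20.8 J/(mol·K).
ΔU = 4.11×20.8×(393−503) = -9370 J.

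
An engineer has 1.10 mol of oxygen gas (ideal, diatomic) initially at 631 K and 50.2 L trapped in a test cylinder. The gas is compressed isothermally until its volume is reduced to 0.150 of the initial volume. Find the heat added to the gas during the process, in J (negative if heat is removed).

-10900 J

P₁ = nRT₁/V₁ = 1.10×8.314×631/50.2 = 115 kPa.
Isothermal: T stays 631 K; PV = const ⇒ V₂ = 7.53 L, P₂ = 766 kPa.
ΔU = 0 (ideal gas, T constant).
W = nRT ln(V₂/V₁) = 1.10×8.314×631×ln(0.150) = -10900 J.
Q = ΔU + W = -10900 J.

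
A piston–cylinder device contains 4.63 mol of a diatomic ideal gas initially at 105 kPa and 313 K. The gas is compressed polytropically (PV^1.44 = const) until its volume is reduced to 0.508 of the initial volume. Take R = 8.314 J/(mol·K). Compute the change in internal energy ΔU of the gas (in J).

V₁ = nRT₁/P₁ = 4.63×8.314×313/105 = 115 L.
Polytropic n=1.44: T₂ = T₁(V₁/V₂)^(n−1) = 313×(1.97)^0.44 = 422 K; P₂ = P₁(V₁/V₂)^n = 278 kPa.
For an ideal gas ΔU = nCvΔT with Cv = (5/2)R = 20.8 J/(mol·K).
ΔU = 4.63×20.8×(422−313) = 10500 J.

10500 J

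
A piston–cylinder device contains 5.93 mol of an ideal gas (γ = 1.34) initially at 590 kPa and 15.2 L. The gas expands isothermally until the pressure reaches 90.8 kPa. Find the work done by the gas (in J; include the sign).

16800 J

T₁ = P₁V₁/(nR) = 590×15.2/(5.93×8.314) = 182 K.
Isothermal: T stays 182 K; PV = const ⇒ V₂ = 98.8 L, P₂ = 90.8 kPa.
W = nRT ln(V₂/V₁) = 5.93×8.314×182×ln(6.50) = 16800 J.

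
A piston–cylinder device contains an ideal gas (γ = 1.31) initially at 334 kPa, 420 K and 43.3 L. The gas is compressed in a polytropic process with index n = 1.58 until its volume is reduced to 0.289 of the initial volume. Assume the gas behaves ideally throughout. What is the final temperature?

Polytropic n=1.58: T₂ = T₁(V₁/V₂)^(n−1) = 420×(3.46)^0.58 = 863 K; P₂ = P₁(V₁/V₂)^n = 2370 kPa.

863 K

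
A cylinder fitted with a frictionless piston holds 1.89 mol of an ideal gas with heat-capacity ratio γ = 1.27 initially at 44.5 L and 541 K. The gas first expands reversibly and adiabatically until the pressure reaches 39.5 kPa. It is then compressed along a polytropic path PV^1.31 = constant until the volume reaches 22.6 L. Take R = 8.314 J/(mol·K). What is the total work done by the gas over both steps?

-6970 J

P₁ = nRT₁/V₁ = 1.89×8.314×541/44.5 = 191 kPa.
Step 1 — Adiabatic: T₂/T₁ = (P₂/P₁)^((γ−1)/γ) ⇒ T₂ = 541×(0.207)^0.213 = 387 K; V₂ = 154 L.
ΔU = nCvΔT = 1.89×30.8×(387−541) = -8960 J.
Q = 0 for an adiabatic process, so W = −ΔU = 8960 J.
State after step 1: P = 39.5 kPa, V = 154 L, T = 387 K.
Step 2 — Polytropic n=1.31: T₂ = T₁(V₁/V₂)^(n−1) = 387×(6.81)^0.31 = 701 K; P₂ = P₁(V₁/V₂)^n = 488 kPa.
W = (P₁V₁−P₂V₂)/(n−1) = (39.5×154−488×22.6)/0.31 = -15900 J.
ΔU = nCvΔT = 1.89×30.8×(701−387) = 18300 J.
Q = ΔU + W = 2360 J.
Net over both steps: W = -6970 J, Q = 2360 J, ΔU = 9340 J.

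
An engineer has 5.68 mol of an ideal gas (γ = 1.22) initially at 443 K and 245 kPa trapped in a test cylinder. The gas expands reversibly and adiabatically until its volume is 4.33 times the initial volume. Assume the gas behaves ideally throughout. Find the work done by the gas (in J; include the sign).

26200 J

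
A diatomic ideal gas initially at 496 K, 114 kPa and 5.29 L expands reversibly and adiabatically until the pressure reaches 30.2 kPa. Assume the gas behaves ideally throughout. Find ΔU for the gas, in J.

n = P₁V₁/(RT₁) = 114×5.29/(8.314×496) = 0.146 mol.
Adiabatic: T₂/T₁ = (P₂/P₁)^((γ−1)/γ) ⇒ T₂ = 496×(0.265)^0.286 = 339 K; V₂ = 13.7 L.
For an ideal gas ΔU = nCvΔT with Cv = (5/2)R = 20.8 J/(mol·K).
ΔU = 0.146×20.8×(339−496) = -476 J.

-476 J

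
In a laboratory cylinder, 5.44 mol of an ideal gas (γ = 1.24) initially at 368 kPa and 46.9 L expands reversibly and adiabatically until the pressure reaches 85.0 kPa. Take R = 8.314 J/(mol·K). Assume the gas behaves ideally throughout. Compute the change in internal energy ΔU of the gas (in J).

T₁ = P₁V₁/(nR) = 368×46.9/(5.44×8.314) = 382 K.
Adiabatic: T₂/T₁ = (P₂/P₁)^((γ−1)/γ) ⇒ T₂ = 382×(0.231)^0.194 = 287 K; V₂ = 153 L.
For an ideal gas ΔU = nCvΔT with Cv = R/(γ−1) = 34.6 J/(mol·K).
ΔU = 5.44×34.6×(287−382) = -17800 J.

-17800 J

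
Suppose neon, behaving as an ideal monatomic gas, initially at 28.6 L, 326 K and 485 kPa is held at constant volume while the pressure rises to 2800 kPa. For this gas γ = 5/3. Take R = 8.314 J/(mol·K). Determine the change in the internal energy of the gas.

99300 J

n = P₁V₁/(RT₁) = 485×28.6/(8.314×326) = 5.12 mol.
Isochoric: V stays 28.6 L; P/T = const ⇒ T₂ = 1880 K, P₂ = 2800 kPa.
For an ideal gas ΔU = nCvΔT with Cv = (3/2)R = 12.5 J/(mol·K).
ΔU = 5.12×12.5×(1880−326) = 99300 J.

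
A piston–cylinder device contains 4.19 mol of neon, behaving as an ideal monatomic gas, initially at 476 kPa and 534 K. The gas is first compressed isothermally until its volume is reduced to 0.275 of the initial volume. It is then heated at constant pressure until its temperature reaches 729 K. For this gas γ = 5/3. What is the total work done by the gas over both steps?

V₁ = nRT₁/P₁ = 4.19×8.314×534/476 = 39.1 L.
Step 1 — Isothermal: T stays 534 K; PV = const ⇒ V₂ = 10.7 L, P₂ = 1730 kPa.
ΔU = 0 (ideal gas, T constant).
W = nRT ln(V₂/V₁) = 4.19×8.314×534×ln(0.275) = -24000 J.
Q = ΔU + W = -24000 J.
State after step 1: P = 1730 kPa, V = 10.7 L, T = 534 K.
Step 2 — Isobaric: P stays 1730 kPa; V/T = const ⇒ T₂ = 729 K, V₂ = 14.7 L.
W = PΔV = 1730×(14.7−10.7) kPa·L = 6790 J.
ΔU = nCvΔT = 4.19×12.5×(729−534) = 10200 J.
Q = ΔU + W = nCpΔT = 17000 J.
Net over both steps: W = -17200 J, Q = -7030 J, ΔU = 10200 J.

-17200 J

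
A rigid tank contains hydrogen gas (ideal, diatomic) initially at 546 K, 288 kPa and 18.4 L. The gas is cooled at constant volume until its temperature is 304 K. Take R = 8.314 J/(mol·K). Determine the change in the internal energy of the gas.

n = P₁V₁/(RT₁) = 288×18.4/(8.314×546) = 1.17 mol.
Isochoric: V stays 18.4 L; P/T = const ⇒ T₂ = 304 K, P₂ = 160 kPa.
For an ideal gas ΔU = nCvΔT with Cv = (5/2)R = 20.8 J/(mol·K).
ΔU = 1.17×20.8×(304−546) = -5870 J.

-5870 J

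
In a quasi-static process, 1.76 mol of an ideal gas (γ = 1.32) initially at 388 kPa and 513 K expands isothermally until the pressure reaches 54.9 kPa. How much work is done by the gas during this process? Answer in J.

V₁ = nRT₁/P₁ = 1.76×8.314×513/388 = 19.3 L.
Isothermal: T stays 513 K; PV = const ⇒ V₂ = 137 L, P₂ = 54.9 kPa.
W = nRT ln(V₂/V₁) = 1.76×8.314×513×ln(7.07) = 14700 J.

14700 J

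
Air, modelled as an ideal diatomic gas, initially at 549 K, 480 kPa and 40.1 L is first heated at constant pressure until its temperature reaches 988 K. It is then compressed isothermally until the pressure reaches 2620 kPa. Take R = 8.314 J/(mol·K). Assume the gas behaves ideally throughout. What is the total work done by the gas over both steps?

-43400 J

n = P₁V₁/(RT₁) = 480×40.1/(8.314×549) = 4.22 mol.
Step 1 — Isobaric: P stays 480 kPa; V/T = const ⇒ T₂ = 988 K, V₂ = 72.2 L.
W = PΔV = 480×(72.2−40.1) kPa·L = 15400 J.
ΔU = nCvΔT = 4.22×20.8×(988−549) = 38500 J.
Q = ΔU + W = nCpΔT = 53900 J.
State after step 1: P = 480 kPa, V = 72.2 L, T = 988 K.
Step 2 — Isothermal: T stays 988 K; PV = const ⇒ V₂ = 13.2 L, P₂ = 2620 kPa.
ΔU = 0 (ideal gas, T constant).
W = nRT ln(V₂/V₁) = 4.22×8.314×988×ln(0.183) = -58800 J.
Q = ΔU + W = -58800 J.
Net over both steps: W = -43400 J, Q = -4920 J, ΔU = 38500 J.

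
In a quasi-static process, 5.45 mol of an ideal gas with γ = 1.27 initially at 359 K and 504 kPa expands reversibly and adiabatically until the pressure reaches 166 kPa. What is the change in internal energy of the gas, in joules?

-12700 J

V₁ = nRT₁/P₁ = 5.45×8.314×359/504 = 32.3 L.
Adiabatic: T₂/T₁ = (P₂/P₁)^((γ−1)/γ) ⇒ T₂ = 359×(0.329)^0.213 = 284 K; V₂ = 77.4 L.
For an ideal gas ΔU = nCvΔT with Cv = R/(γ−1) = 30.8 J/(mol·K).
ΔU = 5.45×30.8×(284−359) = -12700 J.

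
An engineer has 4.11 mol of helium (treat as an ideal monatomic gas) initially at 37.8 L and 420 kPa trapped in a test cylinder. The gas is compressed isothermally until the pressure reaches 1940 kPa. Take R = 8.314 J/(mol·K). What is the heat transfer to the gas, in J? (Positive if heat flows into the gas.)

-24300 J

T₁ = P₁V₁/(nR) = 420×37.8/(4.11×8.314) = 465 K.
Isothermal: T stays 465 K; PV = const ⇒ V₂ = 8.18 L, P₂ = 1940 kPa.
ΔU = 0 (ideal gas, T constant).
W = nRT ln(V₂/V₁) = 4.11×8.314×465×ln(0.216) = -24300 J.
Q = ΔU + W = -24300 J.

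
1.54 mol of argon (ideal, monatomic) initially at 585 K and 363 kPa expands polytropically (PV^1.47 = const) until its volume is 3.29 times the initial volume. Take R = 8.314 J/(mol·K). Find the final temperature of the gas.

V₁ = nRT₁/P₁ = 1.54×8.314×585/363 = 20.6 L.
Polytropic n=1.47: T₂ = T₁(V₁/V₂)^(n−1) = 585×(0.304)^0.47 = 334 K; P₂ = P₁(V₁/V₂)^n = 63.0 kPa.

334 K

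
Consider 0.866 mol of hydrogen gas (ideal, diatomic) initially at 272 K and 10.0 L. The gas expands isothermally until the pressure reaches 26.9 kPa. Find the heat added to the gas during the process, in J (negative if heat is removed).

P₁ = nRT₁/V₁ = 0.866×8.314×272/10.0 = 196 kPa.
Isothermal: T stays 272 K; PV = const ⇒ V₂ = 72.8 L, P₂ = 26.9 kPa.
ΔU = 0 (ideal gas, T constant).
W = nRT ln(V₂/V₁) = 0.866×8.314×272×ln(7.28) = 3890 J.
Q = ΔU + W = 3890 J.

3890 J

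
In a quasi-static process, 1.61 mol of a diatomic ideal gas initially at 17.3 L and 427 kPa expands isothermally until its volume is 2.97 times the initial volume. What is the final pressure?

T₁ = P₁V₁/(nR) = 427×17.3/(1.61×8.314) = 552 K.
Isothermal: T stays 552 K; PV = const ⇒ V₂ = 51.4 L, P₂ = 144 kPa.

144 kPa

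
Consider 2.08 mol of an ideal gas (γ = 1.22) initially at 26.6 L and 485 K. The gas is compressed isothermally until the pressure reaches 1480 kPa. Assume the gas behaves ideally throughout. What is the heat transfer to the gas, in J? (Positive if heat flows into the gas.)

P₁ = nRT₁/V₁ = 2.08×8.314×485/26.6 = 315 kPa.
Isothermal: T stays 485 K; PV = const ⇒ V₂ = 5.67 L, P₂ = 1480 kPa.
ΔU = 0 (ideal gas, T constant).
W = nRT ln(V₂/V₁) = 2.08×8.314×485×ln(0.213) = -13000 J.
Q = ΔU + W = -13000 J.

-13000 J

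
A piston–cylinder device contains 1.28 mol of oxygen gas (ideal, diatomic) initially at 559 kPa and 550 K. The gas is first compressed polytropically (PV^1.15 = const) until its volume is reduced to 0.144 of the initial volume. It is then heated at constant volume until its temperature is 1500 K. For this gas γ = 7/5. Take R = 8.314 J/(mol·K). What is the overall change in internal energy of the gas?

V₁ = nRT₁/P₁ = 1.28×8.314×550/559 = 10.5 L.
Step 1 — Polytropic n=1.15: T₂ = T₁(V₁/V₂)^(n−1) = 550×(6.94)^0.15 = 736 K; P₂ = P₁(V₁/V₂)^n = 5190 kPa.
W = (P₁V₁−P₂V₂)/(n−1) = (559×10.5−5190×1.51)/0.15 = -13200 J.
ΔU = nCvΔT = 1.28×20.8×(736−550) = 4940 J.
Q = ΔU + W = -8230 J.
State after step 1: P = 5190 kPa, V = 1.51 L, T = 736 K.
Step 2 — Isochoric: V stays 1.51 L; P/T = const ⇒ T₂ = 1500 K, P₂ = 10600 kPa.
W = 0 (no volume change).
ΔU = nCvΔT = 1.28×20.8×(1500−736) = 20300 J.
Q = ΔU = 20300 J.
Net over both steps: W = -13200 J, Q = 12100 J, ΔU = 25300 J.

25300 J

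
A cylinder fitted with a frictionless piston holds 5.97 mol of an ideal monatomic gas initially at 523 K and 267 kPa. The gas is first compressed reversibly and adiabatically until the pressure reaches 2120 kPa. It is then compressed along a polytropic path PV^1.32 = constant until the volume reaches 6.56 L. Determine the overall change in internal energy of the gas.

V₁ = nRT₁/P₁ = 5.97×8.314×523/267 = 97.2 L.
Step 1 — Adiabatic: T₂/T₁ = (P₂/P₁)^((γ−1)/γ) ⇒ T₂ = 523×(7.94)^0.400 = 1200 K; V₂ = 28.0 L.
ΔU = nCvΔT = 5.97×12.5×(1200−523) = 50200 J.
Q = 0 for an adiabatic process, so W = −ΔU = -50200 J.
State after step 1: P = 2120 kPa, V = 28.0 L, T = 1200 K.
Step 2 — Polytropic n=1.32: T₂ = T₁(V₁/V₂)^(n−1) = 1200×(4.28)^0.32 = 1910 K; P₂ = P₁(V₁/V₂)^n = 14400 kPa.
W = (P₁V₁−P₂V₂)/(n−1) = (2120×28.0−14400×6.56)/0.32 = -110000 J.
ΔU = nCvΔT = 5.97×12.5×(1910−1200) = 52800 J.
Q = ΔU + W = -57200 J.
Net over both steps: W = -160000 J, Q = -57200 J, ΔU = 103000 J.

103000 J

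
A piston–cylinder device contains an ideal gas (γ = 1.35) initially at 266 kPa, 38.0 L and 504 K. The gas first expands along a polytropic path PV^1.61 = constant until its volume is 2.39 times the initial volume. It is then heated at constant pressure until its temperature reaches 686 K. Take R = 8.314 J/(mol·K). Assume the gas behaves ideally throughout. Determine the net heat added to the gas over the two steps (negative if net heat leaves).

25100 J

n = P₁V₁/(RT₁) = 266×38.0/(8.314×504) = 2.41 mol.
Step 1 — Polytropic n=1.61: T₂ = T₁(V₁/V₂)^(n−1) = 504×(0.418)^0.61 = 296 K; P₂ = P₁(V₁/V₂)^n = 65.4 kPa.
W = (P₁V₁−P₂V₂)/(n−1) = (266×38.0−65.4×90.8)/0.61 = 6830 J.
ΔU = nCvΔT = 2.41×23.8×(296−504) = -11900 J.
Q = ΔU + W = -5070 J.
State after step 1: P = 65.4 kPa, V = 90.8 L, T = 296 K.
Step 2 — Isobaric: P stays 65.4 kPa; V/T = const ⇒ T₂ = 686 K, V₂ = 210 L.
W = PΔV = 65.4×(210−90.8) kPa·L = 7820 J.
ΔU = nCvΔT = 2.41×23.8×(686−296) = 22300 J.
Q = ΔU + W = nCpΔT = 30200 J.
Net over both steps: W = 14600 J, Q = 25100 J, ΔU = 10400 J.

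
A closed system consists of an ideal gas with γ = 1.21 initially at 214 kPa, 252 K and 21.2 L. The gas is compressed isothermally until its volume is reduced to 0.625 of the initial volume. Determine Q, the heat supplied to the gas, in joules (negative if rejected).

n = P₁V₁/(RT₁) = 214×21.2/(8.314×252) = 2.17 mol.
Isothermal: T stays 252 K; PV = const ⇒ V₂ = 13.2 L, P₂ = 342 kPa.
ΔU = 0 (ideal gas, T constant).
W = nRT ln(V₂/V₁) = 2.17×8.314×252×ln(0.625) = -2130 J.
Q = ΔU + W = -2130 J.

-2130 J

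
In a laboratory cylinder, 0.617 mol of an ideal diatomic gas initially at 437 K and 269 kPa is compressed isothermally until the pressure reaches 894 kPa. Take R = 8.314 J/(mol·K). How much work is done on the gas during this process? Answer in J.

V₁ = nRT₁/P₁ = 0.617×8.314×437/269 = 8.33 L.
Isothermal: T stays 437 K; PV = const ⇒ V₂ = 2.51 L, P₂ = 894 kPa.
W = nRT ln(V₂/V₁) = 0.617×8.314×437×ln(0.301) = -2690 J.
Work done on the gas = −W_by = 2690 J.

2690 J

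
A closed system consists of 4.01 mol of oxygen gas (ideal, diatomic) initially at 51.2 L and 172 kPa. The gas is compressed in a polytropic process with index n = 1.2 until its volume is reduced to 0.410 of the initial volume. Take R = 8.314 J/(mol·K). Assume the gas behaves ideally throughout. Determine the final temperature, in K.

316 K

T₁ = P₁V₁/(nR) = 172×51.2/(4.01×8.314) = 264 K.
Polytropic n=1.2: T₂ = T₁(V₁/V₂)^(n−1) = 264×(2.44)^0.20 = 316 K; P₂ = P₁(V₁/V₂)^n = 501 kPa.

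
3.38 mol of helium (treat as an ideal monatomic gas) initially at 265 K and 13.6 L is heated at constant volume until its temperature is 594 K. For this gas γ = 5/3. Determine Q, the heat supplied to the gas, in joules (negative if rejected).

P₁ = nRT₁/V₁ = 3.38×8.314×265/13.6 = 548 kPa.
Isochoric: V stays 13.6 L; P/T = const ⇒ T₂ = 594 K, P₂ = 1230 kPa.
W = 0 (no volume change).
ΔU = nCvΔT = 3.38×12.5×(594−265) = 13900 J.
Q = ΔU = 13900 J.

13900 J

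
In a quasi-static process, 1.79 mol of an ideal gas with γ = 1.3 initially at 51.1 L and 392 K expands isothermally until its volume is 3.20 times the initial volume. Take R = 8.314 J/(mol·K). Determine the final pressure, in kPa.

35.7 kPa

P₁ = nRT₁/V₁ = 1.79×8.314×392/51.1 = 114 kPa.
Isothermal: T stays 392 K; PV = const ⇒ V₂ = 164 L, P₂ = 35.7 kPa.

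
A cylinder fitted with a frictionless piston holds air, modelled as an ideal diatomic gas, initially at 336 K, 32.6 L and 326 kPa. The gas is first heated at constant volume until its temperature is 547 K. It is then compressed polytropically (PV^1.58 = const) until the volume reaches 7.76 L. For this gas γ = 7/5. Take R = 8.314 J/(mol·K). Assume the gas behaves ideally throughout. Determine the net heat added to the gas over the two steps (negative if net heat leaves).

n = P₁V₁/(RT₁) = 326×32.6/(8.314×336) = 3.80 mol.
Step 1 — Isochoric: V stays 32.6 L; P/T = const ⇒ T₂ = 547 K, P₂ = 531 kPa.
W = 0 (no volume change).
ΔU = nCvΔT = 3.80×20.8×(547−336) = 16700 J.
Q = ΔU = 16700 J.
State after step 1: P = 531 kPa, V = 32.6 L, T = 547 K.
Step 2 — Polytropic n=1.58: T₂ = T₁(V₁/V₂)^(n−1) = 547×(4.20)^0.58 = 1260 K; P₂ = P₁(V₁/V₂)^n = 5130 kPa.
W = (P₁V₁−P₂V₂)/(n−1) = (531×32.6−5130×7.76)/0.58 = -38800 J.
ΔU = nCvΔT = 3.80×20.8×(1260−547) = 56200 J.
Q = ΔU + W = 17400 J.
Net over both steps: W = -38800 J, Q = 34100 J, ΔU = 72900 J.

34100 J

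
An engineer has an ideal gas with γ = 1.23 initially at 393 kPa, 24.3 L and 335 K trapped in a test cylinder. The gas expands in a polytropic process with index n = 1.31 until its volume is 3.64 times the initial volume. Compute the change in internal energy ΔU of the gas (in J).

n = P₁V₁/(RT₁) = 393×24.3/(8.314×335) = 3.43 mol.
Polytropic n=1.31: T₂ = T₁(V₁/V₂)^(n−1) = 335×(0.275)^0.31 = 224 K; P₂ = P₁(V₁/V₂)^n = 72.3 kPa.
For an ideal gas ΔU = nCvΔT with Cv = R/(γ−1) = 36.1 J/(mol·K).
ΔU = 3.43×36.1×(224−335) = -13700 J.

-13700 J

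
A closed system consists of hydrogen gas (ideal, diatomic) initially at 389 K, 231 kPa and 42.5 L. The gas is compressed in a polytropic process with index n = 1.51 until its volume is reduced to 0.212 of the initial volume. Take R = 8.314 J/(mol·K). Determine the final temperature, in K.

Polytropic n=1.51: T₂ = T₁(V₁/V₂)^(n−1) = 389×(4.72)^0.51 = 858 K; P₂ = P₁(V₁/V₂)^n = 2400 kPa.

858 K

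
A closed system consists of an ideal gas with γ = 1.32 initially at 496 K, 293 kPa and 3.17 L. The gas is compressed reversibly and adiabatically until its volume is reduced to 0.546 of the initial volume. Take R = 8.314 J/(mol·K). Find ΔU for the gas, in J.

620 J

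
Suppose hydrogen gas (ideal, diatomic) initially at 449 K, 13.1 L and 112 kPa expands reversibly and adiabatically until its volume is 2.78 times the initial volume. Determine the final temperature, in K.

Adiabatic: TV^(γ−1) = const ⇒ T₂ = 449×(0.360)^0.400 = 298 K; PV^γ = const ⇒ P₂ = 26.8 kPa.

298 K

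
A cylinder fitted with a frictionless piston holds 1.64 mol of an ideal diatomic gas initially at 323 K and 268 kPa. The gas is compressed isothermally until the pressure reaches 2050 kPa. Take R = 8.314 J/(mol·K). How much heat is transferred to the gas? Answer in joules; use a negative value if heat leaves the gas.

-8960 J

V₁ = nRT₁/P₁ = 1.64×8.314×323/268 = 16.4 L.
Isothermal: T stays 323 K; PV = const ⇒ V₂ = 2.15 L, P₂ = 2050 kPa.
ΔU = 0 (ideal gas, T constant).
W = nRT ln(V₂/V₁) = 1.64×8.314×323×ln(0.131) = -8960 J.
Q = ΔU + W = -8960 J.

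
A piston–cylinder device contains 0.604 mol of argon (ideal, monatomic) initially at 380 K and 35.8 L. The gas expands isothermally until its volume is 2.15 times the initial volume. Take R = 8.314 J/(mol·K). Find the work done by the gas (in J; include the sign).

1460 J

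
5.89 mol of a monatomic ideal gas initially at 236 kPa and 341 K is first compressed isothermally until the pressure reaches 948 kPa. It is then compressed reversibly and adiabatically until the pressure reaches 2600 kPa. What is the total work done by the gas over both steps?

-35700 J

V₁ = nRT₁/P₁ = 5.89×8.314×341/236 = 70.8 L.
Step 1 — Isothermal: T stays 341 K; PV = const ⇒ V₂ = 17.6 L, P₂ = 948 kPa.
ΔU = 0 (ideal gas, T constant).
W = nRT ln(V₂/V₁) = 5.89×8.314×341×ln(0.249) = -23200 J.
Q = ΔU + W = -23200 J.
State after step 1: P = 948 kPa, V = 17.6 L, T = 341 K.
Step 2 — Adiabatic: T₂/T₁ = (P₂/P₁)^((γ−1)/γ) ⇒ T₂ = 341×(2.74)^0.400 = 511 K; V₂ = 9.62 L.
ΔU = nCvΔT = 5.89×12.5×(511−341) = 12500 J.
Q = 0 for an adiabatic process, so W = −ΔU = -12500 J.
Net over both steps: W = -35700 J, Q = -23200 J, ΔU = 12500 J.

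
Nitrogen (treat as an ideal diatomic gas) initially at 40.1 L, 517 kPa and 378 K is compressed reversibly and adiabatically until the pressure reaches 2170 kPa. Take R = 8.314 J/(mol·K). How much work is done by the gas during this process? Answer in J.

n = P₁V₁/(RT₁) = 517×40.1/(8.314×378) = 6.60 mol.
Adiabatic: T₂/T₁ = (P₂/P₁)^((γ−1)/γ) ⇒ T₂ = 378×(4.20)^0.286 = 569 K; V₂ = 14.4 L.
ΔU = nCvΔT = 6.60×20.8×(569−378) = 26300 J.
Q = 0 for an adiabatic process, so W = −ΔU = -26300 J.

-26300 J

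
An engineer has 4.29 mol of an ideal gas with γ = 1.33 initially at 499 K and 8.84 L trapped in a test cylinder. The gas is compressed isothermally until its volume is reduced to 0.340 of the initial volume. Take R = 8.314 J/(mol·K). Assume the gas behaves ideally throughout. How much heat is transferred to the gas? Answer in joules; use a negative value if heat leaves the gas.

-19200 J

P₁ = nRT₁/V₁ = 4.29×8.314×499/8.84 = 2010 kPa.
Isothermal: T stays 499 K; PV = const ⇒ V₂ = 3.01 L, P₂ = 5920 kPa.
ΔU = 0 (ideal gas, T constant).
W = nRT ln(V₂/V₁) = 4.29×8.314×499×ln(0.340) = -19200 J.
Q = ΔU + W = -19200 J.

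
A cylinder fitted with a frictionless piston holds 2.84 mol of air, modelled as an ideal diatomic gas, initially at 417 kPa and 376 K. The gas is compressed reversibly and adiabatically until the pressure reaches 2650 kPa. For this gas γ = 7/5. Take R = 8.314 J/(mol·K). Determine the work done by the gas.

-15500 J

V₁ = nRT₁/P₁ = 2.84×8.314×376/417 = 21.3 L.
Adiabatic: T₂/T₁ = (P₂/P₁)^((γ−1)/γ) ⇒ T₂ = 376×(6.35)^0.286 = 638 K; V₂ = 5.68 L.
ΔU = nCvΔT = 2.84×20.8×(638−376) = 15500 J.
Q = 0 for an adiabatic process, so W = −ΔU = -15500 J.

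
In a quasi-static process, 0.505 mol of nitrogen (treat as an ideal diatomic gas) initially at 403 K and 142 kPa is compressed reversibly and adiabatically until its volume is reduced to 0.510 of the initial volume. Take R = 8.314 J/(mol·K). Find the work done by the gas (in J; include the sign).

-1310 J

V₁ = nRT₁/P₁ = 0.505×8.314×403/142 = 11.9 L.
Adiabatic: TV^(γ−1) = const ⇒ T₂ = 403×(1.96)^0.400 = 528 K; PV^γ = const ⇒ P₂ = 364 kPa.
ΔU = nCvΔT = 0.505×20.8×(528−403) = 1310 J.
Q = 0 for an adiabatic process, so W = −ΔU = -1310 J.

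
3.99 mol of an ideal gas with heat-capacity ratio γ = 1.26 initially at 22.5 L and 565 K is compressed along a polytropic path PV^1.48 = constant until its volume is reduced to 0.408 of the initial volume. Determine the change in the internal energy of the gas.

P₁ = nRT₁/V₁ = 3.99×8.314×565/22.5 = 833 kPa.
Polytropic n=1.48: T₂ = T₁(V₁/V₂)^(n−1) = 565×(2.45)^0.48 = 869 K; P₂ = P₁(V₁/V₂)^n = 3140 kPa.
For an ideal gas ΔU = nCvΔT with Cv = R/(γ−1) = 32.0 J/(mol·K).
ΔU = 3.99×32.0×(869−565) = 38800 J.

38800 J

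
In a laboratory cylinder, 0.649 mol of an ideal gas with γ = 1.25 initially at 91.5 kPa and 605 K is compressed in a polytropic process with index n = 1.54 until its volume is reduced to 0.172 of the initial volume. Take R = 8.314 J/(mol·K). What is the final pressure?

1380 kPa

V₁ = nRT₁/P₁ = 0.649×8.314×605/91.5 = 35.7 L.
Polytropic n=1.54: T₂ = T₁(V₁/V₂)^(n−1) = 605×(5.81)^0.54 = 1570 K; P₂ = P₁(V₁/V₂)^n = 1380 kPa.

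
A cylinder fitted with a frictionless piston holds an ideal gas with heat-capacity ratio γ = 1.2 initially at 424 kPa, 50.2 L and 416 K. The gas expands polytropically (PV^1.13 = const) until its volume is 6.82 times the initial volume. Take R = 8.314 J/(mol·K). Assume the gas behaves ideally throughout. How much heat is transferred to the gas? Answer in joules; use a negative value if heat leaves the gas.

n = P₁V₁/(RT₁) = 424×50.2/(8.314×416) = 6.15 mol.
Polytropic n=1.13: T₂ = T₁(V₁/V₂)^(n−1) = 416×(0.147)^0.13 = 324 K; P₂ = P₁(V₁/V₂)^n = 48.4 kPa.
W = (P₁V₁−P₂V₂)/(n−1) = (424×50.2−48.4×342)/0.13 = 36200 J.
ΔU = nCvΔT = 6.15×41.6×(324−416) = -23500 J.
Q = ΔU + W = 12700 J.

12700 J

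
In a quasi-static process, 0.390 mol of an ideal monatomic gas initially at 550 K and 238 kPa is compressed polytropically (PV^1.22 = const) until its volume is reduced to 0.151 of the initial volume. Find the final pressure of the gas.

2390 kPa

V₁ = nRT₁/P₁ = 0.390×8.314×550/238 = 7.49 L.
Polytropic n=1.22: T₂ = T₁(V₁/V₂)^(n−1) = 550×(6.62)^0.22 = 834 K; P₂ = P₁(V₁/V₂)^n = 2390 kPa.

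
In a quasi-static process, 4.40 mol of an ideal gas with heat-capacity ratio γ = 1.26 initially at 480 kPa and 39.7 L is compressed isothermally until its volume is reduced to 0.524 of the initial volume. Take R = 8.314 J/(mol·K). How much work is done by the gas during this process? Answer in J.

-12300 J

T₁ = P₁V₁/(nR) = 480×39.7/(4.40×8.314) = 521 K.
Isothermal: T stays 521 K; PV = const ⇒ V₂ = 20.8 L, P₂ = 916 kPa.
W = nRT ln(V₂/V₁) = 4.40×8.314×521×ln(0.524) = -12300 J.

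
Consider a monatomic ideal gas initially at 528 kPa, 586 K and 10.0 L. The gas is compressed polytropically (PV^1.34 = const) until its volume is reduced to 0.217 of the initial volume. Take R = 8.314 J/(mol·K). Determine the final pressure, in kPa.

4090 kPa

Polytropic n=1.34: T₂ = T₁(V₁/V₂)^(n−1) = 586×(4.61)^0.34 = 985 K; P₂ = P₁(V₁/V₂)^n = 4090 kPa.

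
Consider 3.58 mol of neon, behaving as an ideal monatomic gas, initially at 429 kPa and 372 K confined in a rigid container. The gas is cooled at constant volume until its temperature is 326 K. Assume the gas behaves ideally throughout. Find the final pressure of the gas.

V₁ = nRT₁/P₁ = 3.58×8.314×372/429 = 25.8 L.
Isochoric: V stays 25.8 L; P/T = const ⇒ T₂ = 326 K, P₂ = 376 kPa.

376 kPa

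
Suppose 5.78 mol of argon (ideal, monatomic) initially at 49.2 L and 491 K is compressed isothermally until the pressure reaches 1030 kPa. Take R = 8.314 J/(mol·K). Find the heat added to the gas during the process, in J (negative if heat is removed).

-18000 J

P₁ = nRT₁/V₁ = 5.78×8.314×491/49.2 = 480 kPa.
Isothermal: T stays 491 K; PV = const ⇒ V₂ = 22.9 L, P₂ = 1030 kPa.
ΔU = 0 (ideal gas, T constant).
W = nRT ln(V₂/V₁) = 5.78×8.314×491×ln(0.466) = -18000 J.
Q = ΔU + W = -18000 J.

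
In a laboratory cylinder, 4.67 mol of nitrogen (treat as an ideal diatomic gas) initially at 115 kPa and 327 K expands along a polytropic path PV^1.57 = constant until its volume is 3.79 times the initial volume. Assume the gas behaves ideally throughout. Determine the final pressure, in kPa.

V₁ = nRT₁/P₁ = 4.67×8.314×327/115 = 110 L.
Polytropic n=1.57: T₂ = T₁(V₁/V₂)^(n−1) = 327×(0.264)^0.57 = 153 K; P₂ = P₁(V₁/V₂)^n = 14.2 kPa.

14.2 kPa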